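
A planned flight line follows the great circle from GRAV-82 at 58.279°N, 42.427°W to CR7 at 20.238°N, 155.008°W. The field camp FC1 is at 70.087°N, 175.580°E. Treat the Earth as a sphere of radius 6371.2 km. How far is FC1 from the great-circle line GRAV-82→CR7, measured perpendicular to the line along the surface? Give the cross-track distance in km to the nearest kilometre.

δ₁₃ = central angle GRAV-82→FC1 = 0.851762 rad  (haversine)
θ₁₃ = bearing GRAV-82→FC1 = 343.816°,  θ₁₂ = bearing GRAV-82→CR7 = 299.409°
dₓₜ = R·arcsin(sin δ₁₃ · sin(θ₁₃ − θ₁₂)) = 6371.2·arcsin(0.75244·sin(44.407°)) = 3532.823 km
|dₓₜ| = 3532.823 km

3533 km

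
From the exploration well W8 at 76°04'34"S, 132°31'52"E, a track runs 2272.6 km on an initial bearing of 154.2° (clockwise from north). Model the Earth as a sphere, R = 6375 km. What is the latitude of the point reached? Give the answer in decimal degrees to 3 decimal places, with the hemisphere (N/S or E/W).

W8: φ = -76.07611°, λ = +132.53111°
δ = d/R = 2272.6/6375 = 0.356486 rad
φ₂ = arcsin(sin φ₁ cos δ + cos φ₁ sin δ cos θ)
   = arcsin(-0.97062·0.93713 + 0.24063·0.34898·-0.90032) = -80.12974°
λ₂ = λ₁ + atan2(sin θ sin δ cos φ₁, cos δ − sin φ₁ sin φ₂) = -109.85262°

80.130°S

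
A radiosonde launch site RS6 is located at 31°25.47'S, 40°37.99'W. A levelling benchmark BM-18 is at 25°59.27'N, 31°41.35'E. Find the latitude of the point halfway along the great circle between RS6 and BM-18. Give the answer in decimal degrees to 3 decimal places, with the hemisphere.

3.365°S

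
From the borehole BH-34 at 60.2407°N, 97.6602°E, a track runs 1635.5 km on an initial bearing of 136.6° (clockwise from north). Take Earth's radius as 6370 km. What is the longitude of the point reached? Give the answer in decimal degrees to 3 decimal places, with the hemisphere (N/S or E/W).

112.904°E

δ = d/R = 1635.5/6370 = 0.256750 rad
φ₂ = arcsin(sin φ₁ cos δ + cos φ₁ sin δ cos θ)
   = arcsin(0.86812·0.96722 + 0.49636·0.25394·-0.72657) = 48.42441°
λ₂ = λ₁ + atan2(sin θ sin δ cos φ₁, cos δ − sin φ₁ sin φ₂) = 112.90382°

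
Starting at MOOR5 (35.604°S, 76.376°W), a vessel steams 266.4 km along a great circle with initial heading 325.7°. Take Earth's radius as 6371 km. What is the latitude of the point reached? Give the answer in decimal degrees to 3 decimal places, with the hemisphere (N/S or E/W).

δ = d/R = 266.4/6371 = 0.041814 rad
φ₂ = arcsin(sin φ₁ cos δ + cos φ₁ sin δ cos θ)
   = arcsin(-0.58218·0.99913 + 0.81306·0.04180·0.82610) = -33.61390°
λ₂ = λ₁ + atan2(sin θ sin δ cos φ₁, cos δ − sin φ₁ sin φ₂) = -77.99692°

33.614°S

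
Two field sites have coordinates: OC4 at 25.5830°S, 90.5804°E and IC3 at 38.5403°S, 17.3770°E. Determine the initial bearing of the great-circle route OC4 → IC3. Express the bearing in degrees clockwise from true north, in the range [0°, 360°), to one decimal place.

238.2°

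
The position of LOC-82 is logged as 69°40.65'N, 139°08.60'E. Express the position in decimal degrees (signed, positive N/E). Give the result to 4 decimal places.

+69.6775°, +139.1433°

lat: 69.6775° N → +69.6775°
lon: 139.1433° E → +139.1433°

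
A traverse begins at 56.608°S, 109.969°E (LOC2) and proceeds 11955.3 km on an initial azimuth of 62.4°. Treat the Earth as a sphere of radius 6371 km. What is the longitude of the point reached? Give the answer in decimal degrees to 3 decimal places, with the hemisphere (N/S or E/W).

δ = d/R = 11955.3/6371 = 1.876519 rad
φ₂ = arcsin(sin φ₁ cos δ + cos φ₁ sin δ cos θ)
   = arcsin(-0.83492·-0.30098 + 0.55036·0.95363·0.46330) = 29.63384°
λ₂ = λ₁ + atan2(sin θ sin δ cos φ₁, cos δ − sin φ₁ sin φ₂) = -173.55265°

173.553°W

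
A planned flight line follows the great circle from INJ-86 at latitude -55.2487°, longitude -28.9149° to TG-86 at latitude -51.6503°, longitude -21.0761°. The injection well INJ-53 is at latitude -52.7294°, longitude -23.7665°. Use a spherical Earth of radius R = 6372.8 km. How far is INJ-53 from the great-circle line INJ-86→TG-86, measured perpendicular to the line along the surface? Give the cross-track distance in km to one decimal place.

δ₁₃ = central angle INJ-86→INJ-53 = 0.068703 rad  (haversine)
θ₁₃ = bearing INJ-86→INJ-53 = 52.334°,  θ₁₂ = bearing INJ-86→TG-86 = 55.574°
dₓₜ = R·arcsin(sin δ₁₃ · sin(θ₁₃ − θ₁₂)) = 6372.8·arcsin(0.06865·sin(-3.240°)) = -24.723 km
|dₓₜ| = 24.723 km

24.7 km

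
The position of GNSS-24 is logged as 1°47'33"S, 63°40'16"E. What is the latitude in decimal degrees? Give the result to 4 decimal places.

1° + 47′/60 + 33″/3600 = 1 + 0.78333 + 0.00917 = 1.7925°

1.7925°S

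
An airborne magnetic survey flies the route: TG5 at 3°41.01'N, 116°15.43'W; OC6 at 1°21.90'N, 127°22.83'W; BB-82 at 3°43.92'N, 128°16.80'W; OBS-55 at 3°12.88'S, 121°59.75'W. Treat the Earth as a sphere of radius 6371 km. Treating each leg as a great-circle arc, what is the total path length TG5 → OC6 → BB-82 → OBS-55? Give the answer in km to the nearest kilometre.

2585 km

TG5: φ = +3.68350°, λ = -116.25717°
OC6: φ = +1.36500°, λ = -127.38050°
BB-82: φ = +3.73200°, λ = -128.28000°
OBS-55: φ = -3.21467°, λ = -121.99583°
TG5→OC6: c = 0.198113 rad, d = 1262.18 km
OC6→BB-82: c = 0.044188 rad, d = 281.52 km
BB-82→OBS-55: c = 0.163445 rad, d = 1041.31 km
Total = 1262.18 + 281.52 + 1041.31 = 2585.01 km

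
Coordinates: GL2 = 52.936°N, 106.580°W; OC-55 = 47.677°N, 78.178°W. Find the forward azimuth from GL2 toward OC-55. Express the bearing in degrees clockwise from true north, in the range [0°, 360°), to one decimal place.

94.8°

Δλ = 28.4020°
y = sin Δλ · cos φ₂ = 0.320263
x = cos φ₁ sin φ₂ − sin φ₁ cos φ₂ cos Δλ = -0.026987
θ = atan2(y, x) = 94.8167° → 94.8167° (mod 360°)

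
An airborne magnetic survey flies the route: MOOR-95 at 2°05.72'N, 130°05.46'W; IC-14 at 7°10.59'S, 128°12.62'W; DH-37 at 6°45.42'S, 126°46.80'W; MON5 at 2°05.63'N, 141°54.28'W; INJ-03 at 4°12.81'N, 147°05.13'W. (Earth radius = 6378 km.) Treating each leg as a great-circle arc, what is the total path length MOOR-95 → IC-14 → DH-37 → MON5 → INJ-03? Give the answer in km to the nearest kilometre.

3788 km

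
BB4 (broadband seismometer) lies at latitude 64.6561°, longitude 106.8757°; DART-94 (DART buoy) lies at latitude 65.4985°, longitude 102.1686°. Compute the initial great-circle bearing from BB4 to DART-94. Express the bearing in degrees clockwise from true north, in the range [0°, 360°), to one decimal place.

295.1°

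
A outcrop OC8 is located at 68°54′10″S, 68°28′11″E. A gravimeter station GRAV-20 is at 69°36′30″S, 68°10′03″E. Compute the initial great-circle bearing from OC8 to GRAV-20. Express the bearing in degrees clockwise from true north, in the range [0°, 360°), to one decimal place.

188.5°

OC8: φ = -68.90278°, λ = +68.46972°
GRAV-20: φ = -69.60833°, λ = +68.16750°
Δλ = -0.3022°
y = sin Δλ · cos φ₂ = -0.001838
x = cos φ₁ sin φ₂ − sin φ₁ cos φ₂ cos Δλ = -0.012318
θ = atan2(y, x) = -171.5141° → 188.4859° (mod 360°)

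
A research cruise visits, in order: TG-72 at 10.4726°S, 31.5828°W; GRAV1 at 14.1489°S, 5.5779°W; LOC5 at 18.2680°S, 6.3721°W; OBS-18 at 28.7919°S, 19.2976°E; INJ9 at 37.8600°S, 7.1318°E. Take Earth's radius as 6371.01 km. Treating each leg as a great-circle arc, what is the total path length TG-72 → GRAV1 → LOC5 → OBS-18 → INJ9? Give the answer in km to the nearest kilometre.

7689 km

TG-72→GRAV1: c = 0.447792 rad, d = 2852.88 km
GRAV1→LOC5: c = 0.073113 rad, d = 465.80 km
LOC5→OBS-18: c = 0.448623 rad, d = 2858.18 km
OBS-18→INJ9: c = 0.237357 rad, d = 1512.21 km
Total = 2852.88 + 465.80 + 2858.18 + 1512.21 = 7689.08 km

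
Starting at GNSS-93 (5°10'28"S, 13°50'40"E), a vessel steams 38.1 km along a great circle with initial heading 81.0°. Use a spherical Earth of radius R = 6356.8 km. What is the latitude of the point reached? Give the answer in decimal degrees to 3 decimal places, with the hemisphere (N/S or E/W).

GNSS-93: φ = -5.17444°, λ = +13.84444°
δ = d/R = 38.1/6356.8 = 0.005994 rad
φ₂ = arcsin(sin φ₁ cos δ + cos φ₁ sin δ cos θ)
   = arcsin(-0.09019·0.99998 + 0.99592·0.00599·0.15643) = -5.12063°
λ₂ = λ₁ + atan2(sin θ sin δ cos φ₁, cos δ − sin φ₁ sin φ₂) = 14.18498°

5.121°S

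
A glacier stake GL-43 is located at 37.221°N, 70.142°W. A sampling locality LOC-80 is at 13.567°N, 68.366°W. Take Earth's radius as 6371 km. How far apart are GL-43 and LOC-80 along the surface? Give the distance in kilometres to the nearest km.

Δφ = -23.6540°,  Δλ = 1.7760°
a = sin²(Δφ/2) + cos φ₁ cos φ₂ sin²(Δλ/2) = 0.042193
c = 2·arcsin(√a) = 0.413766 rad = 23.7070°
d = R·c = 6371 × 0.413766 = 2636.1 km

2636 km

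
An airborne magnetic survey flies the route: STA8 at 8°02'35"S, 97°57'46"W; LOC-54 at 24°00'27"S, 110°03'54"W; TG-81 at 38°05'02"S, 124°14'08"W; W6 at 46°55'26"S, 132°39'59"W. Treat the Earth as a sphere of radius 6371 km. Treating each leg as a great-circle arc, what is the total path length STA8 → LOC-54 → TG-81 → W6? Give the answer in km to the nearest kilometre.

5455 km

STA8: φ = -8.04306°, λ = -97.96278°
LOC-54: φ = -24.00750°, λ = -110.06500°
TG-81: φ = -38.08389°, λ = -124.23556°
W6: φ = -46.92389°, λ = -132.66639°
STA8→LOC-54: c = 0.344247 rad, d = 2193.19 km
LOC-54→TG-81: c = 0.323610 rad, d = 2061.72 km
TG-81→W6: c = 0.188363 rad, d = 1200.06 km
Total = 2193.19 + 2061.72 + 1200.06 = 5454.98 km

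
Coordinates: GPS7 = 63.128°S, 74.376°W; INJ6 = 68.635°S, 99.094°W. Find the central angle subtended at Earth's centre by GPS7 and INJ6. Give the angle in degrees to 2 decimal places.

11.39°

Δφ = -5.5070°,  Δλ = -24.7180°
a = sin²(Δφ/2) + cos φ₁ cos φ₂ sin²(Δλ/2) = 0.009851
c = 2·arcsin(√a) = 0.198836 rad = 11.3925°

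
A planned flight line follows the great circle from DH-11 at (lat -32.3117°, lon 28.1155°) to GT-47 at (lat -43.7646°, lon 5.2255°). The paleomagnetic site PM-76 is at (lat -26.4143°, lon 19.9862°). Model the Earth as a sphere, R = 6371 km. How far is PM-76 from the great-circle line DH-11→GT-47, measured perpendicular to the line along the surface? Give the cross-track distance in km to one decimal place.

997.5 km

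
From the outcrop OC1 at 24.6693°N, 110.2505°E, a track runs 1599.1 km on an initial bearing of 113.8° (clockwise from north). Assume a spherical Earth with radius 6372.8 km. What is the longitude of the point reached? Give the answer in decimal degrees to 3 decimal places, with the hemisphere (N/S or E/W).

124.091°E

δ = d/R = 1599.1/6372.8 = 0.250926 rad
φ₂ = arcsin(sin φ₁ cos δ + cos φ₁ sin δ cos θ)
   = arcsin(0.41738·0.96868 + 0.90873·0.24830·-0.40355) = 18.25542°
λ₂ = λ₁ + atan2(sin θ sin δ cos φ₁, cos δ − sin φ₁ sin φ₂) = 124.09134°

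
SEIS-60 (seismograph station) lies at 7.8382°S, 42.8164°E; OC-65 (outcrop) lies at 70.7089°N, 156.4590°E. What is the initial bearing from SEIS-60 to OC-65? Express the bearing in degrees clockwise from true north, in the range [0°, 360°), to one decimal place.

Δλ = 113.6426°
y = sin Δλ · cos φ₂ = 0.302638
x = cos φ₁ sin φ₂ − sin φ₁ cos φ₂ cos Δλ = 0.916966
θ = atan2(y, x) = 18.2651° → 18.2651° (mod 360°)

18.3°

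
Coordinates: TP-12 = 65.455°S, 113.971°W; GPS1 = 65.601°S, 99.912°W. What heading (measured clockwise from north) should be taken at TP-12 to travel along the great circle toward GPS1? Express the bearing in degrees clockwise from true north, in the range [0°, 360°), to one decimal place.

97.8°

Δλ = 14.0590°
y = sin Δλ · cos φ₂ = 0.100348
x = cos φ₁ sin φ₂ − sin φ₁ cos φ₂ cos Δλ = -0.013804
θ = atan2(y, x) = 97.8323° → 97.8323° (mod 360°)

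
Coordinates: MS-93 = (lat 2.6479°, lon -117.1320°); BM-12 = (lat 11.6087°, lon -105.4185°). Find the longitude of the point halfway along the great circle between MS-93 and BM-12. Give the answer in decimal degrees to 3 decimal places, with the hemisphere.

Bx = cos φ₂ cos Δλ = 0.959146,  By = cos φ₂ sin Δλ = 0.198865
φₘ = atan2(sin φ₁ + sin φ₂, √((cos φ₁ + Bx)² + By²)) = 7.16531°
λₘ = λ₁ + atan2(By, cos φ₁ + Bx) = -111.33284°

111.333°W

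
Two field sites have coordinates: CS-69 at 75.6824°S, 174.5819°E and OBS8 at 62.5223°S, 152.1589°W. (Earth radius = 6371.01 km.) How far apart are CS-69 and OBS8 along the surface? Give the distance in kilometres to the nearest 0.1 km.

Δφ = 13.1601°,  Δλ = 33.2592°
a = sin²(Δφ/2) + cos φ₁ cos φ₂ sin²(Δλ/2) = 0.022476
c = 2·arcsin(√a) = 0.300977 rad = 17.2447°
d = R·c = 6371.01 × 0.300977 = 1917.5 km

1917.5 km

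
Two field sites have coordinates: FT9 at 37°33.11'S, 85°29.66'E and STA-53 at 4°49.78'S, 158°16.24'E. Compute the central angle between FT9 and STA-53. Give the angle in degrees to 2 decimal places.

73.43°

FT9: φ = -37.55183°, λ = +85.49433°
STA-53: φ = -4.82967°, λ = +158.27067°
Δφ = 32.7222°,  Δλ = 72.7763°
a = sin²(Δφ/2) + cos φ₁ cos φ₂ sin²(Δλ/2) = 0.357384
c = 2·arcsin(√a) = 1.281548 rad = 73.4273°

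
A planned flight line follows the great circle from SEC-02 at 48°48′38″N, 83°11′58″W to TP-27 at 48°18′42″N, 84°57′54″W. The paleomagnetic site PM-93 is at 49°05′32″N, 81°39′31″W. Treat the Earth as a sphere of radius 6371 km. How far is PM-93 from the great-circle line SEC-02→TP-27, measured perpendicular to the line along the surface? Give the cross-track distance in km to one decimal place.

SEC-02: φ = +48.81056°, λ = -83.19944°
TP-27: φ = +48.31167°, λ = -84.96500°
PM-93: φ = +49.09222°, λ = -81.65861°
δ₁₃ = central angle SEC-02→PM-93 = 0.018331 rad  (haversine)
θ₁₃ = bearing SEC-02→PM-93 = 73.865°,  θ₁₂ = bearing SEC-02→TP-27 = 247.543°
dₓₜ = R·arcsin(sin δ₁₃ · sin(θ₁₃ − θ₁₂)) = 6371·arcsin(0.01833·sin(-173.679°)) = -12.858 km
|dₓₜ| = 12.858 km

12.9 km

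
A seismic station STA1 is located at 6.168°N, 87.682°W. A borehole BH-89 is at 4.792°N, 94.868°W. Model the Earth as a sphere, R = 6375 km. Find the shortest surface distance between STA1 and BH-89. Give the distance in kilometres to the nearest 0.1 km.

810.5 km

Δφ = -1.3760°,  Δλ = -7.1860°
a = sin²(Δφ/2) + cos φ₁ cos φ₂ sin²(Δλ/2) = 0.004035
c = 2·arcsin(√a) = 0.127131 rad = 7.2841°
d = R·c = 6375 × 0.127131 = 810.5 km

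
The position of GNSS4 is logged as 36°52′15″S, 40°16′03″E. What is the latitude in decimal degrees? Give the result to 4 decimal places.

36.8708°S

36° + 52′/60 + 15″/3600 = 36 + 0.86667 + 0.00417 = 36.8708°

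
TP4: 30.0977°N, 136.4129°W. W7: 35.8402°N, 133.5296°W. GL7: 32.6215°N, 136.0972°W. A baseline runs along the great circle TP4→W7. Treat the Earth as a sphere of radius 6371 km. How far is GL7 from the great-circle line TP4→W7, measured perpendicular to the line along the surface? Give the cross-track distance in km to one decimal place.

78.0 km

δ₁₃ = central angle TP4→GL7 = 0.044299 rad  (haversine)
θ₁₃ = bearing TP4→GL7 = 6.015°,  θ₁₂ = bearing TP4→W7 = 22.070°
dₓₜ = R·arcsin(sin δ₁₃ · sin(θ₁₃ − θ₁₂)) = 6371·arcsin(0.04428·sin(-16.055°)) = -78.029 km
|dₓₜ| = 78.029 km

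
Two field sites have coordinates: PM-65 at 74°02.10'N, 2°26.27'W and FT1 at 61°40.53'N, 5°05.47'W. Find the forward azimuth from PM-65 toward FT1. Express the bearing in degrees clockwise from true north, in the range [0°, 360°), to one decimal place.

PM-65: φ = +74.03500°, λ = -2.43783°
FT1: φ = +61.67550°, λ = -5.09117°
Δλ = -2.6533°
y = sin Δλ · cos φ₂ = -0.021964
x = cos φ₁ sin φ₂ − sin φ₁ cos φ₂ cos Δλ = -0.213556
θ = atan2(y, x) = -174.1277° → 185.8723° (mod 360°)

185.9°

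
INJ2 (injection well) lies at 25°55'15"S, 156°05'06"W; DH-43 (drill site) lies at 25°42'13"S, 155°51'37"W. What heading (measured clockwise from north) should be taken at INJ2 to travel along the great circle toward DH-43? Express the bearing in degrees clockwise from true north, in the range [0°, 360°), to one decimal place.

INJ2: φ = -25.92083°, λ = -156.08500°
DH-43: φ = -25.70361°, λ = -155.86028°
Δλ = 0.2247°
y = sin Δλ · cos φ₂ = 0.003534
x = cos φ₁ sin φ₂ − sin φ₁ cos φ₂ cos Δλ = 0.003788
θ = atan2(y, x) = 43.0120° → 43.0120° (mod 360°)

43.0°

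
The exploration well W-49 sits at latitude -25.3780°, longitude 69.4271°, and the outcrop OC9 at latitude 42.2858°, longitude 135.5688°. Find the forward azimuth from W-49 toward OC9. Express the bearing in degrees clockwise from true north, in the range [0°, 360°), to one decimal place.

42.6°

Δλ = 66.1417°
y = sin Δλ · cos φ₂ = 0.676581
x = cos φ₁ sin φ₂ − sin φ₁ cos φ₂ cos Δλ = 0.736148
θ = atan2(y, x) = 42.5856° → 42.5856° (mod 360°)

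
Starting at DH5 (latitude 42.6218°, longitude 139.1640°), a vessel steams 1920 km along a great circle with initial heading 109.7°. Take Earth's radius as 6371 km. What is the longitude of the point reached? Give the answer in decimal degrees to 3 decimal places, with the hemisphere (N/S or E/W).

δ = d/R = 1920/6371 = 0.301366 rad
φ₂ = arcsin(sin φ₁ cos δ + cos φ₁ sin δ cos θ)
   = arcsin(0.67716·0.95493 + 0.73584·0.29682·-0.33710) = 34.96048°
λ₂ = λ₁ + atan2(sin θ sin δ cos φ₁, cos δ − sin φ₁ sin φ₂) = 159.10076°

159.101°E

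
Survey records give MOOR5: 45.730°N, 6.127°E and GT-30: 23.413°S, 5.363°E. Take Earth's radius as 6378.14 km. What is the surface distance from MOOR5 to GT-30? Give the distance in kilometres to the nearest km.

Δφ = -69.1430°,  Δλ = -0.7640°
a = sin²(Δφ/2) + cos φ₁ cos φ₂ sin²(Δλ/2) = 0.322010
c = 2·arcsin(√a) = 1.206834 rad = 69.1465°
d = R·c = 6378.14 × 1.206834 = 7697.4 km

7697 km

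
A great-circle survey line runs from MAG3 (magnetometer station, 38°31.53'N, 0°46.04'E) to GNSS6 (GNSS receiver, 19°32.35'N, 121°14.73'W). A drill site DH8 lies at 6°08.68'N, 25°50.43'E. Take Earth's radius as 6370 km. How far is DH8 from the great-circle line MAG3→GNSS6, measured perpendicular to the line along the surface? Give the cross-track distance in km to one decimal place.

909.9 km

MAG3: φ = +38.52550°, λ = +0.76733°
GNSS6: φ = +19.53917°, λ = -121.24550°
DH8: φ = +6.14467°, λ = +25.84050°
δ₁₃ = central angle MAG3→DH8 = 0.690057 rad  (haversine)
θ₁₃ = bearing MAG3→DH8 = 138.557°,  θ₁₂ = bearing MAG3→GNSS6 = 305.634°
dₓₜ = R·arcsin(sin δ₁₃ · sin(θ₁₃ − θ₁₂)) = 6370·arcsin(0.63658·sin(-167.078°)) = -909.914 km
|dₓₜ| = 909.914 km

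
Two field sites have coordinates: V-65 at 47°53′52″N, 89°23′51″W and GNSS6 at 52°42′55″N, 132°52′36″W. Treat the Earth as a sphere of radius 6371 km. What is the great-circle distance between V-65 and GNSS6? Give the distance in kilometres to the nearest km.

V-65: φ = +47.89778°, λ = -89.39750°
GNSS6: φ = +52.71528°, λ = -132.87667°
Δφ = 4.8175°,  Δλ = -43.4792°
a = sin²(Δφ/2) + cos φ₁ cos φ₂ sin²(Δλ/2) = 0.057485
c = 2·arcsin(√a) = 0.484236 rad = 27.7447°
d = R·c = 6371 × 0.484236 = 3085.1 km

3085 km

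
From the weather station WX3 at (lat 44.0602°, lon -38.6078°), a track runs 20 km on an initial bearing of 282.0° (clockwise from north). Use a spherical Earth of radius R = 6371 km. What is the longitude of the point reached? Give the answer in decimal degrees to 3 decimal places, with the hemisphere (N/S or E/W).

38.853°W

δ = d/R = 20/6371 = 0.003139 rad
φ₂ = arcsin(sin φ₁ cos δ + cos φ₁ sin δ cos θ)
   = arcsin(0.69541·1.00000 + 0.71861·0.00314·0.20791) = 44.09733°
λ₂ = λ₁ + atan2(sin θ sin δ cos φ₁, cos δ − sin φ₁ sin φ₂) = -38.85278°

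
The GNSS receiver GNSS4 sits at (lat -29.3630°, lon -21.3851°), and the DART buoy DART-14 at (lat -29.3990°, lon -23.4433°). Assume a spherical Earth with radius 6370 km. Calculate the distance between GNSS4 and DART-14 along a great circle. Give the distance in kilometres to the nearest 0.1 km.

199.4 km

Δφ = -0.0360°,  Δλ = -2.0582°
a = sin²(Δφ/2) + cos φ₁ cos φ₂ sin²(Δλ/2) = 0.000245
c = 2·arcsin(√a) = 0.031308 rad = 1.7938°
d = R·c = 6370 × 0.031308 = 199.4 km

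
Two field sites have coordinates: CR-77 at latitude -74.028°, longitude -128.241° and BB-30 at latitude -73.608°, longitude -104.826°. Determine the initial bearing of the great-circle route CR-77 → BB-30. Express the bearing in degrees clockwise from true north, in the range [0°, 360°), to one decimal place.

97.6°

Δλ = 23.4150°
y = sin Δλ · cos φ₂ = 0.112146
x = cos φ₁ sin φ₂ − sin φ₁ cos φ₂ cos Δλ = -0.015012
θ = atan2(y, x) = 97.6244° → 97.6244° (mod 360°)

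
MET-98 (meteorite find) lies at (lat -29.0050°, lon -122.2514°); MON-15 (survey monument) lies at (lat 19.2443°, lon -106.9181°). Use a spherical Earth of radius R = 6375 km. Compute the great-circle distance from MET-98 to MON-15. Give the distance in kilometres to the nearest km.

Δφ = 48.2493°,  Δλ = 15.3333°
a = sin²(Δφ/2) + cos φ₁ cos φ₂ sin²(Δλ/2) = 0.181751
c = 2·arcsin(√a) = 0.880846 rad = 50.4688°
d = R·c = 6375 × 0.880846 = 5615.4 km

5615 km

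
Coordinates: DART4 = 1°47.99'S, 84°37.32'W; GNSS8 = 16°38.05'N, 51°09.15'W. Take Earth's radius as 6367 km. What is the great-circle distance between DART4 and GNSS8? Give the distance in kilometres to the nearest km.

4203 km

DART4: φ = -1.79983°, λ = -84.62200°
GNSS8: φ = +16.63417°, λ = -51.15250°
Δφ = 18.4340°,  Δλ = 33.4695°
a = sin²(Δφ/2) + cos φ₁ cos φ₂ sin²(Δλ/2) = 0.105057
c = 2·arcsin(√a) = 0.660174 rad = 37.8252°
d = R·c = 6367 × 0.660174 = 4203.3 km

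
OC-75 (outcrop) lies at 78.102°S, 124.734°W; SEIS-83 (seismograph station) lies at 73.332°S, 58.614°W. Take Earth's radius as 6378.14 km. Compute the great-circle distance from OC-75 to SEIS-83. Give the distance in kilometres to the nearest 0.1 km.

1779.3 km

Δφ = 4.7700°,  Δλ = 66.1200°
a = sin²(Δφ/2) + cos φ₁ cos φ₂ sin²(Δλ/2) = 0.019330
c = 2·arcsin(√a) = 0.278966 rad = 15.9835°
d = R·c = 6378.14 × 0.278966 = 1779.3 km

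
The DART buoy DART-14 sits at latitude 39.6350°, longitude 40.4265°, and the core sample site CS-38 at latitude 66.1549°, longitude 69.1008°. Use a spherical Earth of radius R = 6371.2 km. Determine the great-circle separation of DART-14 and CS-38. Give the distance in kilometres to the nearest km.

Δφ = 26.5199°,  Δλ = 28.6743°
a = sin²(Δφ/2) + cos φ₁ cos φ₂ sin²(Δλ/2) = 0.071701
c = 2·arcsin(√a) = 0.542157 rad = 31.0633°
d = R·c = 6371.2 × 0.542157 = 3454.2 km

3454 km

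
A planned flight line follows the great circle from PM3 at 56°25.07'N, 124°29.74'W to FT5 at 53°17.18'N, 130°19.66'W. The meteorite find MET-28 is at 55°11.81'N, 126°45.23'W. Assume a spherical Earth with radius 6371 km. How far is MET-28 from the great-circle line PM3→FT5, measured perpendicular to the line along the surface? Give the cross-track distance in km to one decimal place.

8.1 km

PM3: φ = +56.41783°, λ = -124.49567°
FT5: φ = +53.28633°, λ = -130.32767°
MET-28: φ = +55.19683°, λ = -126.75383°
δ₁₃ = central angle PM3→MET-28 = 0.030733 rad  (haversine)
θ₁₃ = bearing PM3→MET-28 = 227.044°,  θ₁₂ = bearing PM3→FT5 = 229.408°
dₓₜ = R·arcsin(sin δ₁₃ · sin(θ₁₃ − θ₁₂)) = 6371·arcsin(0.03073·sin(-2.365°)) = -8.077 km
|dₓₜ| = 8.077 km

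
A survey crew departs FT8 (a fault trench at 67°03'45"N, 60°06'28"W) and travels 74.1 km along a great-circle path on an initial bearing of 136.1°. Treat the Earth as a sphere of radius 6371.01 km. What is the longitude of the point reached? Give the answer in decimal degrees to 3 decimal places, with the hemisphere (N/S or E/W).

58.945°W

FT8: φ = +67.06250°, λ = -60.10778°
δ = d/R = 74.1/6371.01 = 0.011631 rad
φ₂ = arcsin(sin φ₁ cos δ + cos φ₁ sin δ cos θ)
   = arcsin(0.92093·0.99993 + 0.38973·0.01163·-0.72055) = 66.57802°
λ₂ = λ₁ + atan2(sin θ sin δ cos φ₁, cos δ − sin φ₁ sin φ₂) = -58.94526°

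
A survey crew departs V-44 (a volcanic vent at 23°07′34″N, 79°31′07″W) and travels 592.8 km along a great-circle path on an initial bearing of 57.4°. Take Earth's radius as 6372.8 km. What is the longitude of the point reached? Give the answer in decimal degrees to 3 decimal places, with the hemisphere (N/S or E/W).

V-44: φ = +23.12611°, λ = -79.51861°
δ = d/R = 592.8/6372.8 = 0.093020 rad
φ₂ = arcsin(sin φ₁ cos δ + cos φ₁ sin δ cos θ)
   = arcsin(0.39276·0.99568 + 0.91964·0.09289·0.53877) = 25.91780°
λ₂ = λ₁ + atan2(sin θ sin δ cos φ₁, cos δ − sin φ₁ sin φ₂) = -74.52741°

74.527°W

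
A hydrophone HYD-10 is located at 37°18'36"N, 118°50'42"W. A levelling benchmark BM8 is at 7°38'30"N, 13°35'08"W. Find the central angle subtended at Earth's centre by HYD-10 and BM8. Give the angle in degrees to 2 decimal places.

HYD-10: φ = +37.31000°, λ = -118.84500°
BM8: φ = +7.64167°, λ = -13.58556°
Δφ = -29.6683°,  Δλ = 105.2594°
a = sin²(Δφ/2) + cos φ₁ cos φ₂ sin²(Δλ/2) = 0.563436
c = 2·arcsin(√a) = 1.698012 rad = 97.2889°

97.29°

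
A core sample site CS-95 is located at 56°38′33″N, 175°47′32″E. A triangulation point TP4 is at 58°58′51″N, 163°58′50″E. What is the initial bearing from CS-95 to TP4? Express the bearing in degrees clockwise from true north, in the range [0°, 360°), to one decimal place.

CS-95: φ = +56.64250°, λ = +175.79222°
TP4: φ = +58.98083°, λ = +163.98056°
Δλ = -11.8117°
y = sin Δλ · cos φ₂ = -0.105485
x = cos φ₁ sin φ₂ − sin φ₁ cos φ₂ cos Δλ = 0.049914
θ = atan2(y, x) = -64.6769° → 295.3231° (mod 360°)

295.3°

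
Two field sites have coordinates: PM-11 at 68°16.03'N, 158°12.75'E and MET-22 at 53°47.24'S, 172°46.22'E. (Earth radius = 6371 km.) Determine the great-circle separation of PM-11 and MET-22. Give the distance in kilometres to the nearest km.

13625 km

PM-11: φ = +68.26717°, λ = +158.21250°
MET-22: φ = -53.78733°, λ = +172.77033°
Δφ = -122.0545°,  Δλ = 14.5578°
a = sin²(Δφ/2) + cos φ₁ cos φ₂ sin²(Δλ/2) = 0.768874
c = 2·arcsin(√a) = 2.138561 rad = 122.5305°
d = R·c = 6371 × 2.138561 = 13624.8 km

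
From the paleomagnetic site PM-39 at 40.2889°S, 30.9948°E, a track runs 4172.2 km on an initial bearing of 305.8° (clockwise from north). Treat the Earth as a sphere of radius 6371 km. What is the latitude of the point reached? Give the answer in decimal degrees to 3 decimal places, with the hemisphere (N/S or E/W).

δ = d/R = 4172.2/6371 = 0.654874 rad
φ₂ = arcsin(sin φ₁ cos δ + cos φ₁ sin δ cos θ)
   = arcsin(-0.64664·0.79312 + 0.76279·0.60906·0.58496) = -13.95174°
λ₂ = λ₁ + atan2(sin θ sin δ cos φ₁, cos δ − sin φ₁ sin φ₂) = 0.39744°

13.952°S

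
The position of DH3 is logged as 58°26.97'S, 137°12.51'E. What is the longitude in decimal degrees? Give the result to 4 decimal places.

137.2085°E

137° + 12.51′/60 = 137 + 0.20850 = 137.2085°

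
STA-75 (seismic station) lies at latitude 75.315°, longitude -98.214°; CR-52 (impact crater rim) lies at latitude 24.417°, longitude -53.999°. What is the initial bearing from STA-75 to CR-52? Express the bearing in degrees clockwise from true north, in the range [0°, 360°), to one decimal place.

129.7°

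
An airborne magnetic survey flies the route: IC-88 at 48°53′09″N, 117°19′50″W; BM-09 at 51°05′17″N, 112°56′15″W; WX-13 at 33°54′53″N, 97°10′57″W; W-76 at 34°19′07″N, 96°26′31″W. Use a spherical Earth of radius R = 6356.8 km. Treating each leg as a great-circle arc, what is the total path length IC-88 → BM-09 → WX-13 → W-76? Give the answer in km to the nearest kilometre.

IC-88: φ = +48.88583°, λ = -117.33056°
BM-09: φ = +51.08806°, λ = -112.93750°
WX-13: φ = +33.91472°, λ = -97.18250°
W-76: φ = +34.31861°, λ = -96.44194°
IC-88→BM-09: c = 0.062493 rad, d = 397.25 km
BM-09→WX-13: c = 0.360181 rad, d = 2289.60 km
WX-13→W-76: c = 0.012814 rad, d = 81.45 km
Total = 397.25 + 2289.60 + 81.45 = 2768.31 km

2768 km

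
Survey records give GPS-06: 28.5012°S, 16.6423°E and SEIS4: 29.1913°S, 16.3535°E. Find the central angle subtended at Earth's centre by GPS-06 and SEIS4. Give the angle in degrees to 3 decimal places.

Δφ = -0.6901°,  Δλ = -0.2888°
a = sin²(Δφ/2) + cos φ₁ cos φ₂ sin²(Δλ/2) = 0.000041
c = 2·arcsin(√a) = 0.012828 rad = 0.7350°

0.735°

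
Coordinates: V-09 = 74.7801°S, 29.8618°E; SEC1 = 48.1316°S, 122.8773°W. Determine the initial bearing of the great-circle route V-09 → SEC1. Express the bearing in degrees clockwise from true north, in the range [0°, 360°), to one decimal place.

201.7°

Δλ = -152.7391°
y = sin Δλ · cos φ₂ = -0.305708
x = cos φ₁ sin φ₂ − sin φ₁ cos φ₂ cos Δλ = -0.767978
θ = atan2(y, x) = -158.2941° → 201.7059° (mod 360°)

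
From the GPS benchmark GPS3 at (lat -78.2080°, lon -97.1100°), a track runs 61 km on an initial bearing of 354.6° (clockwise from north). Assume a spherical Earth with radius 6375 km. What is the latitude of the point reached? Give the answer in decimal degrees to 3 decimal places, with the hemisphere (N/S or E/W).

77.662°S

δ = d/R = 61/6375 = 0.009569 rad
φ₂ = arcsin(sin φ₁ cos δ + cos φ₁ sin δ cos θ)
   = arcsin(-0.97890·0.99995 + 0.20436·0.00957·0.99556) = -77.66208°
λ₂ = λ₁ + atan2(sin θ sin δ cos φ₁, cos δ − sin φ₁ sin φ₂) = -97.35146°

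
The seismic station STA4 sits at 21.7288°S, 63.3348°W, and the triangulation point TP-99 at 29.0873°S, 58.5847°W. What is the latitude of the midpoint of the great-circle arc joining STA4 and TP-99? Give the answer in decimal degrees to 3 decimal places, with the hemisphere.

Bx = cos φ₂ cos Δλ = 0.870879,  By = cos φ₂ sin Δλ = 0.072366
φₘ = atan2(sin φ₁ + sin φ₂, √((cos φ₁ + Bx)² + By²)) = -25.42712°
λₘ = λ₁ + atan2(By, cos φ₁ + Bx) = -61.03234°

25.427°S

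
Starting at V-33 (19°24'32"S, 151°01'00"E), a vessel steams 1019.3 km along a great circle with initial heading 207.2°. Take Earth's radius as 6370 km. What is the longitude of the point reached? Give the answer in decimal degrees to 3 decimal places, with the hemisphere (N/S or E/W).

V-33: φ = -19.40889°, λ = +151.01667°
δ = d/R = 1019.3/6370 = 0.160016 rad
φ₂ = arcsin(sin φ₁ cos δ + cos φ₁ sin δ cos θ)
   = arcsin(-0.33231·0.98722 + 0.94317·0.15933·-0.88942) = -27.49833°
λ₂ = λ₁ + atan2(sin θ sin δ cos φ₁, cos δ − sin φ₁ sin φ₂) = 146.30697°

146.307°E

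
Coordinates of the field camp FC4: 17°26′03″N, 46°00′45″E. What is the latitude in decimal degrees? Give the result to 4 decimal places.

17.4342°N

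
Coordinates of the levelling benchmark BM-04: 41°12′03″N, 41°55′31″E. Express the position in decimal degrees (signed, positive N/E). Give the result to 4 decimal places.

lat: 41.2008° N → +41.2008°
lon: 41.9253° E → +41.9253°

+41.2008°, +41.9253°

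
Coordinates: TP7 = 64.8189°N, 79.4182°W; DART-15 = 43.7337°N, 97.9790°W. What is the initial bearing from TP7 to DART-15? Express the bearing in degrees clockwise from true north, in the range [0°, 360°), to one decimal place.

Δλ = -18.5608°
y = sin Δλ · cos φ₂ = -0.229999
x = cos φ₁ sin φ₂ − sin φ₁ cos φ₂ cos Δλ = -0.325744
θ = atan2(y, x) = -144.7752° → 215.2248° (mod 360°)

215.2°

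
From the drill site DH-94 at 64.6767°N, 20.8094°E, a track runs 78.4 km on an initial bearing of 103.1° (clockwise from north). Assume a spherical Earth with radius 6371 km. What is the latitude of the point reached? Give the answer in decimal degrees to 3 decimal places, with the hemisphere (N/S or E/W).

δ = d/R = 78.4/6371 = 0.012306 rad
φ₂ = arcsin(sin φ₁ cos δ + cos φ₁ sin δ cos θ)
   = arcsin(0.90391·0.99992 + 0.42773·0.01231·-0.22665) = 64.50825°
λ₂ = λ₁ + atan2(sin θ sin δ cos φ₁, cos δ − sin φ₁ sin φ₂) = 22.40517°

64.508°N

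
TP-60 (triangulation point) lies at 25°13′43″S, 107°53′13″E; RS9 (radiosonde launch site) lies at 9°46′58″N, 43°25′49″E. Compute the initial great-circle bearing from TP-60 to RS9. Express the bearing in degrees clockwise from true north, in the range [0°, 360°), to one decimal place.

290.6°

TP-60: φ = -25.22861°, λ = +107.88694°
RS9: φ = +9.78278°, λ = +43.43028°
Δλ = -64.4567°
y = sin Δλ · cos φ₂ = -0.889140
x = cos φ₁ sin φ₂ − sin φ₁ cos φ₂ cos Δλ = 0.334822
θ = atan2(y, x) = -69.3652° → 290.6348° (mod 360°)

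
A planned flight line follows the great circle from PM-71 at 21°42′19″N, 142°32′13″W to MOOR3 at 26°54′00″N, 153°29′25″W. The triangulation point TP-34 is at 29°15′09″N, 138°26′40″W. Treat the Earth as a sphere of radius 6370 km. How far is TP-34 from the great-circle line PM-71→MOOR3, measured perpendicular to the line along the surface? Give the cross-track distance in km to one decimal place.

PM-71: φ = +21.70528°, λ = -142.53694°
MOOR3: φ = +26.90000°, λ = -153.49028°
TP-34: φ = +29.25250°, λ = -138.44444°
δ₁₃ = central angle PM-71→TP-34 = 0.146624 rad  (haversine)
θ₁₃ = bearing PM-71→TP-34 = 25.226°,  θ₁₂ = bearing PM-71→MOOR3 = 299.674°
dₓₜ = R·arcsin(sin δ₁₃ · sin(θ₁₃ − θ₁₂)) = 6370·arcsin(0.14610·sin(-274.448°)) = 931.160 km
|dₓₜ| = 931.160 km

931.2 km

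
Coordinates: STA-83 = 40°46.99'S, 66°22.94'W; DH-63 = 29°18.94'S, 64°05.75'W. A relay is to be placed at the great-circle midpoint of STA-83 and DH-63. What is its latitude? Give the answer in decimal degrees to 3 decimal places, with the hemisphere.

35.055°S

STA-83: φ = -40.78317°, λ = -66.38233°
DH-63: φ = -29.31567°, λ = -64.09583°
Bx = cos φ₂ cos Δλ = 0.871241,  By = cos φ₂ sin Δλ = 0.034787
φₘ = atan2(sin φ₁ + sin φ₂, √((cos φ₁ + Bx)² + By²)) = -35.05475°
λₘ = λ₁ + atan2(By, cos φ₁ + Bx) = -65.15855°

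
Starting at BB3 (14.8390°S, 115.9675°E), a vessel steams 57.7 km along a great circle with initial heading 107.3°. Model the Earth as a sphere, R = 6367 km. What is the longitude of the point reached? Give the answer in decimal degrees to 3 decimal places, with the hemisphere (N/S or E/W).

116.481°E

δ = d/R = 57.7/6367 = 0.009062 rad
φ₂ = arcsin(sin φ₁ cos δ + cos φ₁ sin δ cos θ)
   = arcsin(-0.25610·0.99996 + 0.96665·0.00906·-0.29737) = -14.99284°
λ₂ = λ₁ + atan2(sin θ sin δ cos φ₁, cos δ − sin φ₁ sin φ₂) = 116.48072°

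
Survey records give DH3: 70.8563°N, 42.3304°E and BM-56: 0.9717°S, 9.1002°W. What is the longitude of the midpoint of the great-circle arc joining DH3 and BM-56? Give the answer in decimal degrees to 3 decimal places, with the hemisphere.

2.919°E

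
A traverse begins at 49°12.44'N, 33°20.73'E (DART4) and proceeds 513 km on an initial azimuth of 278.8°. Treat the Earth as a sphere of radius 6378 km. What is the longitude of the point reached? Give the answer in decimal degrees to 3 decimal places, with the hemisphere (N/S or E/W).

DART4: φ = +49.20733°, λ = +33.34550°
δ = d/R = 513/6378 = 0.080433 rad
φ₂ = arcsin(sin φ₁ cos δ + cos φ₁ sin δ cos θ)
   = arcsin(0.75708·0.99677 + 0.65332·0.08035·0.15299) = 49.69940°
λ₂ = λ₁ + atan2(sin θ sin δ cos φ₁, cos δ − sin φ₁ sin φ₂) = 26.29414°

26.294°E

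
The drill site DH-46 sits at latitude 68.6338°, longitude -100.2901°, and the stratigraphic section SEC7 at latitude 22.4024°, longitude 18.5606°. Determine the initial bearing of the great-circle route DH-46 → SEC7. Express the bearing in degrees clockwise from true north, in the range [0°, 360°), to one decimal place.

55.6°

Δλ = 118.8507°
y = sin Δλ · cos φ₂ = 0.809777
x = cos φ₁ sin φ₂ − sin φ₁ cos φ₂ cos Δλ = 0.554300
θ = atan2(y, x) = 55.6080° → 55.6080° (mod 360°)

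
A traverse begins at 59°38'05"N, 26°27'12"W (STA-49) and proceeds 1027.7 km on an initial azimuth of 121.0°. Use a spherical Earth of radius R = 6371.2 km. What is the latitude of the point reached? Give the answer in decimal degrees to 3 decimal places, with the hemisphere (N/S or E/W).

STA-49: φ = +59.63472°, λ = -26.45333°
δ = d/R = 1027.7/6371.2 = 0.161304 rad
φ₂ = arcsin(sin φ₁ cos δ + cos φ₁ sin δ cos θ)
   = arcsin(0.86282·0.98702 + 0.50551·0.16061·-0.51504) = 54.07687°
λ₂ = λ₁ + atan2(sin θ sin δ cos φ₁, cos δ − sin φ₁ sin φ₂) = -12.88267°

54.077°N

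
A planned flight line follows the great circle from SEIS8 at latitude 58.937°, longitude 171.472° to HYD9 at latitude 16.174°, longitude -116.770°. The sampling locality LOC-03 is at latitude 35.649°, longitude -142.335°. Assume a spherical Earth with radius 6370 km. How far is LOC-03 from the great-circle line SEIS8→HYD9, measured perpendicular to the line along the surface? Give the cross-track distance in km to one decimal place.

δ₁₃ = central angle SEIS8→LOC-03 = 0.660826 rad  (haversine)
θ₁₃ = bearing SEIS8→LOC-03 = 107.164°,  θ₁₂ = bearing SEIS8→HYD9 = 97.112°
dₓₜ = R·arcsin(sin δ₁₃ · sin(θ₁₃ − θ₁₂)) = 6370·arcsin(0.61377·sin(10.052°)) = 683.719 km
|dₓₜ| = 683.719 km

683.7 km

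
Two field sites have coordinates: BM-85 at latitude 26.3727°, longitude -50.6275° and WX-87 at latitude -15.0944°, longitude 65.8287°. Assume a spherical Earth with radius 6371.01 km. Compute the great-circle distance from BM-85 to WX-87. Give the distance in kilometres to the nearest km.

Δφ = -41.4671°,  Δλ = 116.4562°
a = sin²(Δφ/2) + cos φ₁ cos φ₂ sin²(Δλ/2) = 0.750526
c = 2·arcsin(√a) = 2.095609 rad = 120.0696°
d = R·c = 6371.01 × 2.095609 = 13351.1 km

13351 km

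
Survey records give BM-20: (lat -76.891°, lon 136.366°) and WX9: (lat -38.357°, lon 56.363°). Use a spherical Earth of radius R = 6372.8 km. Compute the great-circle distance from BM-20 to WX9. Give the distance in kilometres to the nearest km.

5624 km

Δφ = 38.5340°,  Δλ = -80.0030°
a = sin²(Δφ/2) + cos φ₁ cos φ₂ sin²(Δλ/2) = 0.182369
c = 2·arcsin(√a) = 0.882448 rad = 50.5606°
d = R·c = 6372.8 × 0.882448 = 5623.7 km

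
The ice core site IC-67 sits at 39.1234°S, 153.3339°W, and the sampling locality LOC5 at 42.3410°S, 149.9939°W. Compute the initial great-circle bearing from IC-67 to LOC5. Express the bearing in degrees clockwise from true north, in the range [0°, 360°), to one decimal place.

Δλ = 3.3400°
y = sin Δλ · cos φ₂ = 0.043064
x = cos φ₁ sin φ₂ − sin φ₁ cos φ₂ cos Δλ = -0.056920
θ = atan2(y, x) = 142.8904° → 142.8904° (mod 360°)

142.9°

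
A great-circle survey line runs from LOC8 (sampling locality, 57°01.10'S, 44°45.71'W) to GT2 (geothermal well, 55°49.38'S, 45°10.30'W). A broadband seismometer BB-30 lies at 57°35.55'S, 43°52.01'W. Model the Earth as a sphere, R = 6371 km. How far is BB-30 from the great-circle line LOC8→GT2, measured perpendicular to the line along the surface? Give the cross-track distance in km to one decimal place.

40.2 km

LOC8: φ = -57.01833°, λ = -44.76183°
GT2: φ = -55.82300°, λ = -45.17167°
BB-30: φ = -57.59250°, λ = -43.86683°
δ₁₃ = central angle LOC8→BB-30 = 0.013100 rad  (haversine)
θ₁₃ = bearing LOC8→BB-30 = 140.279°,  θ₁₂ = bearing LOC8→GT2 = 349.091°
dₓₜ = R·arcsin(sin δ₁₃ · sin(θ₁₃ − θ₁₂)) = 6371·arcsin(0.01310·sin(-208.813°)) = 40.222 km
|dₓₜ| = 40.222 km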